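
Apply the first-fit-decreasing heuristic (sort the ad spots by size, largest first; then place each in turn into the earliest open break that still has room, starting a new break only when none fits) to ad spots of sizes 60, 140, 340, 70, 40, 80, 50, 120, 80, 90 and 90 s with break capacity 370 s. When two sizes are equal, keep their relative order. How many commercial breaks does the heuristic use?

4

Sorted descending: 340, 140, 120, 90, 90, 80, 80, 70, 60, 50, 40.
  340 → break 1 (new)  [load 340/370]
  140 → break 2 (new)  [load 140/370]
  120 → break 2  [load 260/370]
  90 → break 2  [load 350/370]
  90 → break 3 (new)  [load 90/370]
  80 → break 3  [load 170/370]
  80 → break 3  [load 250/370]
  70 → break 3  [load 320/370]
  60 → break 4 (new)  [load 60/370]
  50 → break 3  [load 370/370]
  40 → break 4  [load 100/370]
4 commercial breaks opened.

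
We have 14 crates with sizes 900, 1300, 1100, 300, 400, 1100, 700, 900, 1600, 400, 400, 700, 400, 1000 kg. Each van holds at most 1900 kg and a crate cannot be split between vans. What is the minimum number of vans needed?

7

Total = 1600 + 1300 + 1100 + 1100 + 1000 + 900 + 900 + 700 + 700 + 400 + 400 + 400 + 400 + 300 = 11200 kg.
Lower bound: ⌈11200/1900⌉ = 6 vans.
A packing using 7 vans:
  van 1: 1600 + 300 = 1900
  van 2: 1300 + 400 = 1700
  van 3: 1100 + 700 = 1800
  van 4: 1100 + 700 = 1800
  van 5: 1000 + 900 = 1900
  van 6: 900 + 400 + 400 = 1700
  van 7: 400 = 400
No arrangement into 6 vans stays within capacity, so 7 is optimal.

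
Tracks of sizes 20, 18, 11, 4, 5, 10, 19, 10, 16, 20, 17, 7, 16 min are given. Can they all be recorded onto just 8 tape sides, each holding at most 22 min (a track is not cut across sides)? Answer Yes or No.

No

Total = 173 min; ⌈173/22⌉ = 8.
The bound of 8 does not rule out 8, but exhaustive search shows no assignment into 8 tape sides of capacity 22 min exists — the minimum is 9.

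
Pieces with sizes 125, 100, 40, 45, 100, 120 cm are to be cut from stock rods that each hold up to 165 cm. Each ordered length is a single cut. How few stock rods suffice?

4

Total = 125 + 120 + 100 + 100 + 45 + 40 = 530 cm.
Lower bound: ⌈530/165⌉ = 4 stock rods.
A packing using 4 stock rods:
  stock rod 1: 125 + 40 = 165
  stock rod 2: 120 + 45 = 165
  stock rod 3: 100 = 100
  stock rod 4: 100 = 100
This matches the lower bound, so 4 is optimal.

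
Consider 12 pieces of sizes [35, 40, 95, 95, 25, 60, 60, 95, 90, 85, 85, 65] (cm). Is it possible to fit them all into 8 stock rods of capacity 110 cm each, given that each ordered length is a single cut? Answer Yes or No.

No

Total = 830 cm; ⌈830/110⌉ = 8.
9 pieces each exceed half the capacity and cannot share a stock rod, forcing at least 9 stock rods.
At least 9 stock rods are required, but only 8 are allowed.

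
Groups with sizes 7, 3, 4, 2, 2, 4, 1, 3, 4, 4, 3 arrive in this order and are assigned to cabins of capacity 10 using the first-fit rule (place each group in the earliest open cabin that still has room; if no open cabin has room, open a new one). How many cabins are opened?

  7 → cabin 1 (new)  [load 7/10]
  3 → cabin 1  [load 10/10]
  4 → cabin 2 (new)  [load 4/10]
  2 → cabin 2  [load 6/10]
  2 → cabin 2  [load 8/10]
  4 → cabin 3 (new)  [load 4/10]
  1 → cabin 2  [load 9/10]
  3 → cabin 3  [load 7/10]
  4 → cabin 4 (new)  [load 4/10]
  4 → cabin 4  [load 8/10]
  3 → cabin 3  [load 10/10]
4 cabins opened.

4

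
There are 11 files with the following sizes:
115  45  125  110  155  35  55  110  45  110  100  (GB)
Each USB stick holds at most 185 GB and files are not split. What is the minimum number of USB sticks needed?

7

Total = 155 + 125 + 115 + 110 + 110 + 110 + 100 + 55 + 45 + 45 + 35 = 1005 GB.
Lower bound: ⌈1005/185⌉ = 6 USB sticks.
Also, 7 files each exceed 185/2 GB, and no two of those can share a USB stick, so at least 7 USB sticks are needed.
A packing using 7 USB sticks:
  USB stick 1: 155 = 155
  USB stick 2: 125 + 55 = 180
  USB stick 3: 115 + 45 = 160
  USB stick 4: 110 + 45 = 155
  USB stick 5: 110 + 35 = 145
  USB stick 6: 110 = 110
  USB stick 7: 100 = 100
This matches the lower bound, so 7 is optimal.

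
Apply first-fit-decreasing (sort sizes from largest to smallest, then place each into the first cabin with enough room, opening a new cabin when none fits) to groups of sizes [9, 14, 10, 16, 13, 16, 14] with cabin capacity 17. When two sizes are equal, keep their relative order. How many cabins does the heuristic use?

7

Sorted descending: 16, 16, 14, 14, 13, 10, 9.
  16 → cabin 1 (new)  [load 16/17]
  16 → cabin 2 (new)  [load 16/17]
  14 → cabin 3 (new)  [load 14/17]
  14 → cabin 4 (new)  [load 14/17]
  13 → cabin 5 (new)  [load 13/17]
  10 → cabin 6 (new)  [load 10/17]
  9 → cabin 7 (new)  [load 9/17]
7 cabins opened.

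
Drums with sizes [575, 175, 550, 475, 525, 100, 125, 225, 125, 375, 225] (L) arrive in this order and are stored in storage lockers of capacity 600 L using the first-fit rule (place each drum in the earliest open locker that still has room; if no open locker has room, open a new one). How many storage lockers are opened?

  575 → locker 1 (new)  [load 575/600]
  175 → locker 2 (new)  [load 175/600]
  550 → locker 3 (new)  [load 550/600]
  475 → locker 4 (new)  [load 475/600]
  525 → locker 5 (new)  [load 525/600]
  100 → locker 2  [load 275/600]
  125 → locker 2  [load 400/600]
  225 → locker 6 (new)  [load 225/600]
  125 → locker 2  [load 525/600]
  375 → locker 6  [load 600/600]
  225 → locker 7 (new)  [load 225/600]
7 storage lockers opened.

7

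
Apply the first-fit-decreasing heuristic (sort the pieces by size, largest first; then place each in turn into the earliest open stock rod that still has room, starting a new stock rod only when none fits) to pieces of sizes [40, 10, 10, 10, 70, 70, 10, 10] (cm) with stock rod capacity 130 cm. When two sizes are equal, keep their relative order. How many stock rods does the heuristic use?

2

Sorted descending: 70, 70, 40, 10, 10, 10, 10, 10.
  70 → stock rod 1 (new)  [load 70/130]
  70 → stock rod 2 (new)  [load 70/130]
  40 → stock rod 1  [load 110/130]
  10 → stock rod 1  [load 120/130]
  10 → stock rod 1  [load 130/130]
  10 → stock rod 2  [load 80/130]
  10 → stock rod 2  [load 90/130]
  10 → stock rod 2  [load 100/130]
2 stock rods opened.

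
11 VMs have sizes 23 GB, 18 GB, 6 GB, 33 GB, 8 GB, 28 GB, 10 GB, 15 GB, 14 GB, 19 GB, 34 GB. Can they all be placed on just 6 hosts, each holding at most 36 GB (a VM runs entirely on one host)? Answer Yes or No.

Total = 208 GB; ⌈208/36⌉ = 6.
The bound of 6 does not rule out 6, but exhaustive search shows no assignment into 6 hosts of capacity 36 GB exists — the minimum is 7.

No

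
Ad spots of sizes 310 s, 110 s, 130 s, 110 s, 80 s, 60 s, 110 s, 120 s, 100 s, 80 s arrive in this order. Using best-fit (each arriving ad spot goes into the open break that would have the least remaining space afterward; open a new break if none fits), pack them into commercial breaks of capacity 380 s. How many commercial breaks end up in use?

  310 → break 1 (new)  [load 310/380]
  110 → break 2 (new)  [load 110/380]
  130 → break 2  [load 240/380]
  110 → break 2  [load 350/380]
  80 → break 3 (new)  [load 80/380]
  60 → break 1  [load 370/380]
  110 → break 3  [load 190/380]
  120 → break 3  [load 310/380]
  100 → break 4 (new)  [load 100/380]
  80 → break 4  [load 180/380]
4 commercial breaks opened.

4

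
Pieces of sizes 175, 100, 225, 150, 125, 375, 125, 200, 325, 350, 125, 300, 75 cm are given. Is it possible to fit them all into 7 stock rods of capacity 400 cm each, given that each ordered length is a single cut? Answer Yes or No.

A valid assignment using 7 stock rods:
  stock rod 1: 375 = 375
  stock rod 2: 350 = 350
  stock rod 3: 325 + 75 = 400
  stock rod 4: 300 + 100 = 400
  stock rod 5: 225 + 175 = 400
  stock rod 6: 200 + 150 = 350
  stock rod 7: 125 + 125 + 125 = 375
Every load is within 400 cm, so 7 stock rods suffice.

Yes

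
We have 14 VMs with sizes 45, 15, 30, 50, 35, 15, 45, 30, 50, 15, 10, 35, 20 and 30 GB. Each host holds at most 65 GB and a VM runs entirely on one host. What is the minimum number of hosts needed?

7

Total = 50 + 50 + 45 + 45 + 35 + 35 + 30 + 30 + 30 + 20 + 15 + 15 + 15 + 10 = 425 GB.
Lower bound: ⌈425/65⌉ = 7 hosts.
A packing using 7 hosts:
  host 1: 50 + 15 = 65
  host 2: 50 + 15 = 65
  host 3: 45 + 20 = 65
  host 4: 45 + 15 = 60
  host 5: 35 + 30 = 65
  host 6: 35 + 30 = 65
  host 7: 30 + 10 = 40
This matches the lower bound, so 7 is optimal.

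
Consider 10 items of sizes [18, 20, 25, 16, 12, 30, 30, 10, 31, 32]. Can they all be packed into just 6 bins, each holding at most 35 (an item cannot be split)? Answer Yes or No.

No

Total = 224; ⌈224/35⌉ = 7.
At least 7 bins are required, but only 6 are allowed.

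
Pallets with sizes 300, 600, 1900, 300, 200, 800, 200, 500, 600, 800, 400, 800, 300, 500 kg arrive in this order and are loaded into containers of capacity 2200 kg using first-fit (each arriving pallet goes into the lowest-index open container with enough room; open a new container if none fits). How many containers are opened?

4

  300 → container 1 (new)  [load 300/2200]
  600 → container 1  [load 900/2200]
  1900 → container 2 (new)  [load 1900/2200]
  300 → container 1  [load 1200/2200]
  200 → container 1  [load 1400/2200]
  800 → container 1  [load 2200/2200]
  200 → container 2  [load 2100/2200]
  500 → container 3 (new)  [load 500/2200]
  600 → container 3  [load 1100/2200]
  800 → container 3  [load 1900/2200]
  400 → container 4 (new)  [load 400/2200]
  800 → container 4  [load 1200/2200]
  300 → container 3  [load 2200/2200]
  500 → container 4  [load 1700/2200]
4 containers opened.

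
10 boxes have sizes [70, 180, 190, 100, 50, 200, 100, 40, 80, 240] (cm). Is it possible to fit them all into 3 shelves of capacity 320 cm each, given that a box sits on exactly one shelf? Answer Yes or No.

No

Total = 1250 cm; ⌈1250/320⌉ = 4.
At least 4 shelves are required, but only 3 are allowed.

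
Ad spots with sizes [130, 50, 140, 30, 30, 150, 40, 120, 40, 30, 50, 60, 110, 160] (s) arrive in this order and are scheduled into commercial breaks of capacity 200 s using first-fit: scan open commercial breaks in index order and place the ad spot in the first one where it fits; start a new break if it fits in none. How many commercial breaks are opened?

7

  130 → break 1 (new)  [load 130/200]
  50 → break 1  [load 180/200]
  140 → break 2 (new)  [load 140/200]
  30 → break 2  [load 170/200]
  30 → break 2  [load 200/200]
  150 → break 3 (new)  [load 150/200]
  40 → break 3  [load 190/200]
  120 → break 4 (new)  [load 120/200]
  40 → break 4  [load 160/200]
  30 → break 4  [load 190/200]
  50 → break 5 (new)  [load 50/200]
  60 → break 5  [load 110/200]
  110 → break 6 (new)  [load 110/200]
  160 → break 7 (new)  [load 160/200]
7 commercial breaks opened.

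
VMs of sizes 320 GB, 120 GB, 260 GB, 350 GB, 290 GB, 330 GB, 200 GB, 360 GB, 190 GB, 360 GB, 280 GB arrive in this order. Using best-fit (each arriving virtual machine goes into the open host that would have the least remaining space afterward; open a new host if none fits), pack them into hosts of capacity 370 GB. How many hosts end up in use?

10

  320 → host 1 (new)  [load 320/370]
  120 → host 2 (new)  [load 120/370]
  260 → host 3 (new)  [load 260/370]
  350 → host 4 (new)  [load 350/370]
  290 → host 5 (new)  [load 290/370]
  330 → host 6 (new)  [load 330/370]
  200 → host 2  [load 320/370]
  360 → host 7 (new)  [load 360/370]
  190 → host 8 (new)  [load 190/370]
  360 → host 9 (new)  [load 360/370]
  280 → host 10 (new)  [load 280/370]
10 hosts opened.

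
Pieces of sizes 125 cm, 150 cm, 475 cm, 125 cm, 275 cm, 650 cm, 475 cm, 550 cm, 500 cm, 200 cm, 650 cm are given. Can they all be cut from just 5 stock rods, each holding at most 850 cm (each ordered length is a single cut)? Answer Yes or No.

No

Total = 4175 cm; ⌈4175/850⌉ = 5.
6 pieces each exceed half the capacity and cannot share a stock rod, forcing at least 6 stock rods.
At least 6 stock rods are required, but only 5 are allowed.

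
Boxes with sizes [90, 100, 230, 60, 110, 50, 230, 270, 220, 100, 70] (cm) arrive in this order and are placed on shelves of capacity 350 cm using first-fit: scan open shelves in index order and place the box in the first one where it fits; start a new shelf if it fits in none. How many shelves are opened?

5

  90 → shelf 1 (new)  [load 90/350]
  100 → shelf 1  [load 190/350]
  230 → shelf 2 (new)  [load 230/350]
  60 → shelf 1  [load 250/350]
  110 → shelf 2  [load 340/350]
  50 → shelf 1  [load 300/350]
  230 → shelf 3 (new)  [load 230/350]
  270 → shelf 4 (new)  [load 270/350]
  220 → shelf 5 (new)  [load 220/350]
  100 → shelf 3  [load 330/350]
  70 → shelf 4  [load 340/350]
5 shelves opened.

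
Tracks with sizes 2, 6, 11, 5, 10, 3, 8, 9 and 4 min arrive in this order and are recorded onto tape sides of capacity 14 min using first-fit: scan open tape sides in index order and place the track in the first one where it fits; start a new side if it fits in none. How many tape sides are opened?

  2 → side 1 (new)  [load 2/14]
  6 → side 1  [load 8/14]
  11 → side 2 (new)  [load 11/14]
  5 → side 1  [load 13/14]
  10 → side 3 (new)  [load 10/14]
  3 → side 2  [load 14/14]
  8 → side 4 (new)  [load 8/14]
  9 → side 5 (new)  [load 9/14]
  4 → side 3  [load 14/14]
5 tape sides opened.

5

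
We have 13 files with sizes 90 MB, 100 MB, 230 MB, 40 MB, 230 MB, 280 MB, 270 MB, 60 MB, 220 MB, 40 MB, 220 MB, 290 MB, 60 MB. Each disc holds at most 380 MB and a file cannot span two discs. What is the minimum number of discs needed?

Total = 290 + 280 + 270 + 230 + 230 + 220 + 220 + 100 + 90 + 60 + 60 + 40 + 40 = 2130 MB.
Lower bound: ⌈2130/380⌉ = 6 discs.
Also, 7 files each exceed 190 MB, and no two of those can share a disc, so at least 7 discs are needed.
A packing using 7 discs:
  disc 1: 290 + 90 = 380
  disc 2: 280 + 100 = 380
  disc 3: 270 + 60 + 40 = 370
  disc 4: 230 + 60 + 40 = 330
  disc 5: 230 = 230
  disc 6: 220 = 220
  disc 7: 220 = 220
This matches the lower bound, so 7 is optimal.

7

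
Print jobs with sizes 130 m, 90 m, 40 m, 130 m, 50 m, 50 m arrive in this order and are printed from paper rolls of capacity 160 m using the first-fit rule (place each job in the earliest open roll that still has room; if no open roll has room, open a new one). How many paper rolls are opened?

  130 → roll 1 (new)  [load 130/160]
  90 → roll 2 (new)  [load 90/160]
  40 → roll 2  [load 130/160]
  130 → roll 3 (new)  [load 130/160]
  50 → roll 4 (new)  [load 50/160]
  50 → roll 4  [load 100/160]
4 paper rolls opened.

4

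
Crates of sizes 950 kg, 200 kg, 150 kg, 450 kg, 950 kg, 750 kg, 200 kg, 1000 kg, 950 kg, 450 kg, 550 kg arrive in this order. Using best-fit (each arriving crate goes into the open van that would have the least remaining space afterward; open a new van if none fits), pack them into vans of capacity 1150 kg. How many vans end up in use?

  950 → van 1 (new)  [load 950/1150]
  200 → van 1  [load 1150/1150]
  150 → van 2 (new)  [load 150/1150]
  450 → van 2  [load 600/1150]
  950 → van 3 (new)  [load 950/1150]
  750 → van 4 (new)  [load 750/1150]
  200 → van 3  [load 1150/1150]
  1000 → van 5 (new)  [load 1000/1150]
  950 → van 6 (new)  [load 950/1150]
  450 → van 2  [load 1050/1150]
  550 → van 7 (new)  [load 550/1150]
7 vans opened.

7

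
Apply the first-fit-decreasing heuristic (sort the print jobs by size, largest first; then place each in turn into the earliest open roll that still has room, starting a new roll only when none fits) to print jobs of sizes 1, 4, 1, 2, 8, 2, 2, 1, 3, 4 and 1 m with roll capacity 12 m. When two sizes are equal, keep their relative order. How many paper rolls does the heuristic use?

Sorted descending: 8, 4, 4, 3, 2, 2, 2, 1, 1, 1, 1.
  8 → roll 1 (new)  [load 8/12]
  4 → roll 1  [load 12/12]
  4 → roll 2 (new)  [load 4/12]
  3 → roll 2  [load 7/12]
  2 → roll 2  [load 9/12]
  2 → roll 2  [load 11/12]
  2 → roll 3 (new)  [load 2/12]
  1 → roll 2  [load 12/12]
  1 → roll 3  [load 3/12]
  1 → roll 3  [load 4/12]
  1 → roll 3  [load 5/12]
3 paper rolls opened.

3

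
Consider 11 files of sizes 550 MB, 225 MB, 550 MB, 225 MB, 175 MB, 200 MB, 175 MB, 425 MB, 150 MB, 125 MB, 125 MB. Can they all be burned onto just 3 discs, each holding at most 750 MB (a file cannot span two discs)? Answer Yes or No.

No

Total = 2925 MB; ⌈2925/750⌉ = 4.
At least 4 discs are required, but only 3 are allowed.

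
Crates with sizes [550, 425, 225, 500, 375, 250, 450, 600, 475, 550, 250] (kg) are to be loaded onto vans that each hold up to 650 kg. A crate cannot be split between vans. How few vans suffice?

Total = 600 + 550 + 550 + 500 + 475 + 450 + 425 + 375 + 250 + 250 + 225 = 4650 kg.
Lower bound: ⌈4650/650⌉ = 8 vans.
A packing using 9 vans:
  van 1: 600 = 600
  van 2: 550 = 550
  van 3: 550 = 550
  van 4: 500 = 500
  van 5: 475 = 475
  van 6: 450 = 450
  van 7: 425 + 225 = 650
  van 8: 375 + 250 = 625
  van 9: 250 = 250
No arrangement into 8 vans stays within capacity, so 9 is optimal.

9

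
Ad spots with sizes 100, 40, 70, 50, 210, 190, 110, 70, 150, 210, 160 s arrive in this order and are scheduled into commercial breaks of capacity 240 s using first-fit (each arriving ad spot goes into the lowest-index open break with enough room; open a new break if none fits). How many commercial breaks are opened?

7

  100 → break 1 (new)  [load 100/240]
  40 → break 1  [load 140/240]
  70 → break 1  [load 210/240]
  50 → break 2 (new)  [load 50/240]
  210 → break 3 (new)  [load 210/240]
  190 → break 2  [load 240/240]
  110 → break 4 (new)  [load 110/240]
  70 → break 4  [load 180/240]
  150 → break 5 (new)  [load 150/240]
  210 → break 6 (new)  [load 210/240]
  160 → break 7 (new)  [load 160/240]
7 commercial breaks opened.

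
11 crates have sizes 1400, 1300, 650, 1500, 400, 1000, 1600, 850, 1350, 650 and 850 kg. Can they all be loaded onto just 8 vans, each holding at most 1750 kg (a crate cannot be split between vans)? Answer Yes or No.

A valid assignment using 8 vans:
  van 1: 1600 = 1600
  van 2: 1500 = 1500
  van 3: 1400 = 1400
  van 4: 1350 + 400 = 1750
  van 5: 1300 = 1300
  van 6: 1000 + 650 = 1650
  van 7: 850 + 850 = 1700
  van 8: 650 = 650
Every load is within 1750 kg, so 8 vans suffice.

Yes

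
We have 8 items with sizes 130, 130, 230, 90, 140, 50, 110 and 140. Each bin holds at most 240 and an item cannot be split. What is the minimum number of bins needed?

5

Total = 230 + 140 + 140 + 130 + 130 + 110 + 90 + 50 = 1020.
Lower bound: ⌈1020/240⌉ = 5 bins.
A packing using 5 bins:
  bin 1: 230 = 230
  bin 2: 140 + 90 = 230
  bin 3: 140 + 50 = 190
  bin 4: 130 + 110 = 240
  bin 5: 130 = 130
This matches the lower bound, so 5 is optimal.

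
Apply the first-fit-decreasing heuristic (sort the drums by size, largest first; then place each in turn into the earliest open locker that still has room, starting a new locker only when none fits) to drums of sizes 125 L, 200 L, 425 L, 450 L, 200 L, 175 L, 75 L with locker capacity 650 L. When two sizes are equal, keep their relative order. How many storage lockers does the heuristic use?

3

Sorted descending: 450, 425, 200, 200, 175, 125, 75.
  450 → locker 1 (new)  [load 450/650]
  425 → locker 2 (new)  [load 425/650]
  200 → locker 1  [load 650/650]
  200 → locker 2  [load 625/650]
  175 → locker 3 (new)  [load 175/650]
  125 → locker 3  [load 300/650]
  75 → locker 3  [load 375/650]
3 storage lockers opened.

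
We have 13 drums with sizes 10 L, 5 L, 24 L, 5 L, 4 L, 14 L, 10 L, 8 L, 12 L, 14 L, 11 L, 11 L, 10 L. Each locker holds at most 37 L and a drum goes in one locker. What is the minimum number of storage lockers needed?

Total = 24 + 14 + 14 + 12 + 11 + 11 + 10 + 10 + 10 + 8 + 5 + 5 + 4 = 138 L.
Lower bound: ⌈138/37⌉ = 4 storage lockers.
A packing using 4 storage lockers:
  locker 1: 24 + 12 = 36
  locker 2: 14 + 14 + 8 = 36
  locker 3: 11 + 11 + 10 + 5 = 37
  locker 4: 10 + 10 + 5 + 4 = 29
This matches the lower bound, so 4 is optimal.

4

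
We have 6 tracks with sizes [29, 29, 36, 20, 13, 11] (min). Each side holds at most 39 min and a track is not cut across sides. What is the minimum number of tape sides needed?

Total = 36 + 29 + 29 + 20 + 13 + 11 = 138 min.
Lower bound: ⌈138/39⌉ = 4 tape sides.
A packing using 5 tape sides:
  side 1: 36 = 36
  side 2: 29 = 29
  side 3: 29 = 29
  side 4: 20 + 13 = 33
  side 5: 11 = 11
No arrangement into 4 tape sides stays within capacity, so 5 is optimal.

5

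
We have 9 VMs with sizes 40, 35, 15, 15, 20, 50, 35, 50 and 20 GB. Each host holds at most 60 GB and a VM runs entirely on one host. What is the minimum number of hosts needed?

6

Total = 50 + 50 + 40 + 35 + 35 + 20 + 20 + 15 + 15 = 280 GB.
Lower bound: ⌈280/60⌉ = 5 hosts.
A packing using 6 hosts:
  host 1: 50 = 50
  host 2: 50 = 50
  host 3: 40 + 20 = 60
  host 4: 35 + 20 = 55
  host 5: 35 + 15 = 50
  host 6: 15 = 15
No arrangement into 5 hosts stays within capacity, so 6 is optimal.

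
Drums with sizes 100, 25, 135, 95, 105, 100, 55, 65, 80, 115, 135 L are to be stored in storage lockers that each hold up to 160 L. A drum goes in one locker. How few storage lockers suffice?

Total = 135 + 135 + 115 + 105 + 100 + 100 + 95 + 80 + 65 + 55 + 25 = 1010 L.
Lower bound: ⌈1010/160⌉ = 7 storage lockers.
A packing using 8 storage lockers:
  locker 1: 135 + 25 = 160
  locker 2: 135 = 135
  locker 3: 115 = 115
  locker 4: 105 + 55 = 160
  locker 5: 100 = 100
  locker 6: 100 = 100
  locker 7: 95 + 65 = 160
  locker 8: 80 = 80
No arrangement into 7 storage lockers stays within capacity, so 8 is optimal.

8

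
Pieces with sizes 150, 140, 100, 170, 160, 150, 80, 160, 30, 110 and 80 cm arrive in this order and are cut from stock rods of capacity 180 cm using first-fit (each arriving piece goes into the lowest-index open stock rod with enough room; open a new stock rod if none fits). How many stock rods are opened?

  150 → stock rod 1 (new)  [load 150/180]
  140 → stock rod 2 (new)  [load 140/180]
  100 → stock rod 3 (new)  [load 100/180]
  170 → stock rod 4 (new)  [load 170/180]
  160 → stock rod 5 (new)  [load 160/180]
  150 → stock rod 6 (new)  [load 150/180]
  80 → stock rod 3  [load 180/180]
  160 → stock rod 7 (new)  [load 160/180]
  30 → stock rod 1  [load 180/180]
  110 → stock rod 8 (new)  [load 110/180]
  80 → stock rod 9 (new)  [load 80/180]
9 stock rods opened.

9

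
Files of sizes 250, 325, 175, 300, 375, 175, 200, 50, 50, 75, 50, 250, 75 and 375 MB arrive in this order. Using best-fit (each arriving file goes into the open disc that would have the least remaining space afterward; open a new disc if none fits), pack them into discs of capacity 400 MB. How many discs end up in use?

8

  250 → disc 1 (new)  [load 250/400]
  325 → disc 2 (new)  [load 325/400]
  175 → disc 3 (new)  [load 175/400]
  300 → disc 4 (new)  [load 300/400]
  375 → disc 5 (new)  [load 375/400]
  175 → disc 3  [load 350/400]
  200 → disc 6 (new)  [load 200/400]
  50 → disc 3  [load 400/400]
  50 → disc 2  [load 375/400]
  75 → disc 4  [load 375/400]
  50 → disc 1  [load 300/400]
  250 → disc 7 (new)  [load 250/400]
  75 → disc 1  [load 375/400]
  375 → disc 8 (new)  [load 375/400]
8 discs opened.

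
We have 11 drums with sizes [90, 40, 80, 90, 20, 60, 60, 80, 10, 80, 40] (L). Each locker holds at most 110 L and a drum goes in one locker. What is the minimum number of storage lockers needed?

Total = 90 + 90 + 80 + 80 + 80 + 60 + 60 + 40 + 40 + 20 + 10 = 650 L.
Lower bound: ⌈650/110⌉ = 6 storage lockers.
Also, 7 drums each exceed 55 L, and no two of those can share a locker, so at least 7 storage lockers are needed.
A packing using 7 storage lockers:
  locker 1: 90 + 20 = 110
  locker 2: 90 + 10 = 100
  locker 3: 80 = 80
  locker 4: 80 = 80
  locker 5: 80 = 80
  locker 6: 60 + 40 = 100
  locker 7: 60 + 40 = 100
This matches the lower bound, so 7 is optimal.

7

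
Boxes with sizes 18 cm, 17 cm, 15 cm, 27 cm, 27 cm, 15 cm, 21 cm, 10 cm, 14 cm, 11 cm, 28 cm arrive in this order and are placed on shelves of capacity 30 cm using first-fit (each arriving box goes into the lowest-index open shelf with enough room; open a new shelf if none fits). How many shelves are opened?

  18 → shelf 1 (new)  [load 18/30]
  17 → shelf 2 (new)  [load 17/30]
  15 → shelf 3 (new)  [load 15/30]
  27 → shelf 4 (new)  [load 27/30]
  27 → shelf 5 (new)  [load 27/30]
  15 → shelf 3  [load 30/30]
  21 → shelf 6 (new)  [load 21/30]
  10 → shelf 1  [load 28/30]
  14 → shelf 7 (new)  [load 14/30]
  11 → shelf 2  [load 28/30]
  28 → shelf 8 (new)  [load 28/30]
8 shelves opened.

8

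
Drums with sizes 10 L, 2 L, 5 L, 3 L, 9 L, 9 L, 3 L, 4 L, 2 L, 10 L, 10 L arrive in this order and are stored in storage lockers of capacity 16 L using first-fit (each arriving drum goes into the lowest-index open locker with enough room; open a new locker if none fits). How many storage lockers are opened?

5

  10 → locker 1 (new)  [load 10/16]
  2 → locker 1  [load 12/16]
  5 → locker 2 (new)  [load 5/16]
  3 → locker 1  [load 15/16]
  9 → locker 2  [load 14/16]
  9 → locker 3 (new)  [load 9/16]
  3 → locker 3  [load 12/16]
  4 → locker 3  [load 16/16]
  2 → locker 2  [load 16/16]
  10 → locker 4 (new)  [load 10/16]
  10 → locker 5 (new)  [load 10/16]
5 storage lockers opened.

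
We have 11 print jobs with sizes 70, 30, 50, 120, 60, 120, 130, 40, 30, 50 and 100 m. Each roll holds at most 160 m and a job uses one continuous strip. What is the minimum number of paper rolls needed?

6

Total = 130 + 120 + 120 + 100 + 70 + 60 + 50 + 50 + 40 + 30 + 30 = 800 m.
Lower bound: ⌈800/160⌉ = 5 paper rolls.
A packing using 6 paper rolls:
  roll 1: 130 + 30 = 160
  roll 2: 120 + 40 = 160
  roll 3: 120 + 30 = 150
  roll 4: 100 + 60 = 160
  roll 5: 70 + 50 = 120
  roll 6: 50 = 50
No arrangement into 5 paper rolls stays within capacity, so 6 is optimal.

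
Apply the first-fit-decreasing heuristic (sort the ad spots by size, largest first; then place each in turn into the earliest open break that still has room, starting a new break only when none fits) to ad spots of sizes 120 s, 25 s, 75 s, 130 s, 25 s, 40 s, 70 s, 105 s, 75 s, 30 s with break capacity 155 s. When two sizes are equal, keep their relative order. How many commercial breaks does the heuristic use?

5

Sorted descending: 130, 120, 105, 75, 75, 70, 40, 30, 25, 25.
  130 → break 1 (new)  [load 130/155]
  120 → break 2 (new)  [load 120/155]
  105 → break 3 (new)  [load 105/155]
  75 → break 4 (new)  [load 75/155]
  75 → break 4  [load 150/155]
  70 → break 5 (new)  [load 70/155]
  40 → break 3  [load 145/155]
  30 → break 2  [load 150/155]
  25 → break 1  [load 155/155]
  25 → break 5  [load 95/155]
5 commercial breaks opened.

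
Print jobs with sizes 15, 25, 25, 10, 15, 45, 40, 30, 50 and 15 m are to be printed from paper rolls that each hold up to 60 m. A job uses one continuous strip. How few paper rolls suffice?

5

Total = 50 + 45 + 40 + 30 + 25 + 25 + 15 + 15 + 15 + 10 = 270 m.
Lower bound: ⌈270/60⌉ = 5 paper rolls.
A packing using 5 paper rolls:
  roll 1: 50 + 10 = 60
  roll 2: 45 + 15 = 60
  roll 3: 40 + 15 = 55
  roll 4: 30 + 25 = 55
  roll 5: 25 + 15 = 40
This matches the lower bound, so 5 is optimal.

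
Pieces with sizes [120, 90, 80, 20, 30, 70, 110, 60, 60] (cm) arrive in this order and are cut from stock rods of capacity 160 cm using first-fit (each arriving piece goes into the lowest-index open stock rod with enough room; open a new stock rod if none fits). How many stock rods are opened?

5

  120 → stock rod 1 (new)  [load 120/160]
  90 → stock rod 2 (new)  [load 90/160]
  80 → stock rod 3 (new)  [load 80/160]
  20 → stock rod 1  [load 140/160]
  30 → stock rod 2  [load 120/160]
  70 → stock rod 3  [load 150/160]
  110 → stock rod 4 (new)  [load 110/160]
  60 → stock rod 5 (new)  [load 60/160]
  60 → stock rod 5  [load 120/160]
5 stock rods opened.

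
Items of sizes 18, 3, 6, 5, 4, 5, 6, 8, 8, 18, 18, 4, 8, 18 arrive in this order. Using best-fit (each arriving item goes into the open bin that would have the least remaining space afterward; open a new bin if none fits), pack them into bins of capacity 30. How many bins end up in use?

  18 → bin 1 (new)  [load 18/30]
  3 → bin 1  [load 21/30]
  6 → bin 1  [load 27/30]
  5 → bin 2 (new)  [load 5/30]
  4 → bin 2  [load 9/30]
  5 → bin 2  [load 14/30]
  6 → bin 2  [load 20/30]
  8 → bin 2  [load 28/30]
  8 → bin 3 (new)  [load 8/30]
  18 → bin 3  [load 26/30]
  18 → bin 4 (new)  [load 18/30]
  4 → bin 3  [load 30/30]
  8 → bin 4  [load 26/30]
  18 → bin 5 (new)  [load 18/30]
5 bins opened.

5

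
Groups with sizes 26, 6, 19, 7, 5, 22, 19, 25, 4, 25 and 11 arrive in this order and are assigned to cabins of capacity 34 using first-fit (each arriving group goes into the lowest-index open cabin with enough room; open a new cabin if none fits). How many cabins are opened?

  26 → cabin 1 (new)  [load 26/34]
  6 → cabin 1  [load 32/34]
  19 → cabin 2 (new)  [load 19/34]
  7 → cabin 2  [load 26/34]
  5 → cabin 2  [load 31/34]
  22 → cabin 3 (new)  [load 22/34]
  19 → cabin 4 (new)  [load 19/34]
  25 → cabin 5 (new)  [load 25/34]
  4 → cabin 3  [load 26/34]
  25 → cabin 6 (new)  [load 25/34]
  11 → cabin 4  [load 30/34]
6 cabins opened.

6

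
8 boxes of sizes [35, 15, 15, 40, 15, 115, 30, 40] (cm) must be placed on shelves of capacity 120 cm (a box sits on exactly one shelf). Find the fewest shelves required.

3

Total = 115 + 40 + 40 + 35 + 30 + 15 + 15 + 15 = 305 cm.
Lower bound: ⌈305/120⌉ = 3 shelves.
A packing using 3 shelves:
  shelf 1: 115 = 115
  shelf 2: 40 + 40 + 35 = 115
  shelf 3: 30 + 15 + 15 + 15 = 75
This matches the lower bound, so 3 is optimal.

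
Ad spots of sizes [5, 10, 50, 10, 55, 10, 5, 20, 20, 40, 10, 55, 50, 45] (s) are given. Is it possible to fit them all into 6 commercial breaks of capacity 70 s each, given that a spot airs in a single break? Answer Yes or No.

Yes

A valid assignment using 6 commercial breaks:
  break 1: 55 + 10 + 5 = 70
  break 2: 55 + 10 + 5 = 70
  break 3: 50 + 20 = 70
  break 4: 50 + 20 = 70
  break 5: 45 + 10 + 10 = 65
  break 6: 40 = 40
Every load is within 70 s, so 6 commercial breaks suffice.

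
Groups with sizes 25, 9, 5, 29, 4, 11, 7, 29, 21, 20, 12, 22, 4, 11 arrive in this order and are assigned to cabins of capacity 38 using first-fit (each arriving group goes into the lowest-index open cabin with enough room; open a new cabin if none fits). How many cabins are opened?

6

  25 → cabin 1 (new)  [load 25/38]
  9 → cabin 1  [load 34/38]
  5 → cabin 2 (new)  [load 5/38]
  29 → cabin 2  [load 34/38]
  4 → cabin 1  [load 38/38]
  11 → cabin 3 (new)  [load 11/38]
  7 → cabin 3  [load 18/38]
  29 → cabin 4 (new)  [load 29/38]
  21 → cabin 5 (new)  [load 21/38]
  20 → cabin 3  [load 38/38]
  12 → cabin 5  [load 33/38]
  22 → cabin 6 (new)  [load 22/38]
  4 → cabin 2  [load 38/38]
  11 → cabin 6  [load 33/38]
6 cabins opened.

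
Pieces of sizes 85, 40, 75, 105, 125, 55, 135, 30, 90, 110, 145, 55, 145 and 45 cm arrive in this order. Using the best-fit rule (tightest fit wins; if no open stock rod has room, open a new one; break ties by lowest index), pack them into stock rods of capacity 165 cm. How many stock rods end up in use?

  85 → stock rod 1 (new)  [load 85/165]
  40 → stock rod 1  [load 125/165]
  75 → stock rod 2 (new)  [load 75/165]
  105 → stock rod 3 (new)  [load 105/165]
  125 → stock rod 4 (new)  [load 125/165]
  55 → stock rod 3  [load 160/165]
  135 → stock rod 5 (new)  [load 135/165]
  30 → stock rod 5  [load 165/165]
  90 → stock rod 2  [load 165/165]
  110 → stock rod 6 (new)  [load 110/165]
  145 → stock rod 7 (new)  [load 145/165]
  55 → stock rod 6  [load 165/165]
  145 → stock rod 8 (new)  [load 145/165]
  45 → stock rod 9 (new)  [load 45/165]
9 stock rods opened.

9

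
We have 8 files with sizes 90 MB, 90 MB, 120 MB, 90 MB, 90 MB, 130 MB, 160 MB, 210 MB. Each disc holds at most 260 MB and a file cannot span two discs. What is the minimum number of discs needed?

Total = 210 + 160 + 130 + 120 + 90 + 90 + 90 + 90 = 980 MB.
Lower bound: ⌈980/260⌉ = 4 discs.
A packing using 5 discs:
  disc 1: 210 = 210
  disc 2: 160 + 90 = 250
  disc 3: 130 + 120 = 250
  disc 4: 90 + 90 = 180
  disc 5: 90 = 90
No arrangement into 4 discs stays within capacity, so 5 is optimal.

5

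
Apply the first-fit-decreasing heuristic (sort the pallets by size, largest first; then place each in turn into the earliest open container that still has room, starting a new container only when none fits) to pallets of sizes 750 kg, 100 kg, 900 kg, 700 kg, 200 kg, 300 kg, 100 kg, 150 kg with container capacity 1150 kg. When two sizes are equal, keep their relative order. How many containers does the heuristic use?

Sorted descending: 900, 750, 700, 300, 200, 150, 100, 100.
  900 → container 1 (new)  [load 900/1150]
  750 → container 2 (new)  [load 750/1150]
  700 → container 3 (new)  [load 700/1150]
  300 → container 2  [load 1050/1150]
  200 → container 1  [load 1100/1150]
  150 → container 3  [load 850/1150]
  100 → container 2  [load 1150/1150]
  100 → container 3  [load 950/1150]
3 containers opened.

3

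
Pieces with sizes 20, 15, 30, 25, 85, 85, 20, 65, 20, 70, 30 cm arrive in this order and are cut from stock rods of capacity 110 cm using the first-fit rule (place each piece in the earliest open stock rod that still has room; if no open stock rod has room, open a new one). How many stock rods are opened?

  20 → stock rod 1 (new)  [load 20/110]
  15 → stock rod 1  [load 35/110]
  30 → stock rod 1  [load 65/110]
  25 → stock rod 1  [load 90/110]
  85 → stock rod 2 (new)  [load 85/110]
  85 → stock rod 3 (new)  [load 85/110]
  20 → stock rod 1  [load 110/110]
  65 → stock rod 4 (new)  [load 65/110]
  20 → stock rod 2  [load 105/110]
  70 → stock rod 5 (new)  [load 70/110]
  30 → stock rod 4  [load 95/110]
5 stock rods opened.

5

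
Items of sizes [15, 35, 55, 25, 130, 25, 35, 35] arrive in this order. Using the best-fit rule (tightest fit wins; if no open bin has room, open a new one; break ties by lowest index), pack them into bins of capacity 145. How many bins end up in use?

  15 → bin 1 (new)  [load 15/145]
  35 → bin 1  [load 50/145]
  55 → bin 1  [load 105/145]
  25 → bin 1  [load 130/145]
  130 → bin 2 (new)  [load 130/145]
  25 → bin 3 (new)  [load 25/145]
  35 → bin 3  [load 60/145]
  35 → bin 3  [load 95/145]
3 bins opened.

3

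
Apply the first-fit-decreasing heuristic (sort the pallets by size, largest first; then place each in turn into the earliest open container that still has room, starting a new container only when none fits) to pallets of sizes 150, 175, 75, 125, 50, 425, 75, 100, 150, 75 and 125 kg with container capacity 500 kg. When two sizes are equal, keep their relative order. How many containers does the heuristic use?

4

Sorted descending: 425, 175, 150, 150, 125, 125, 100, 75, 75, 75, 50.
  425 → container 1 (new)  [load 425/500]
  175 → container 2 (new)  [load 175/500]
  150 → container 2  [load 325/500]
  150 → container 2  [load 475/500]
  125 → container 3 (new)  [load 125/500]
  125 → container 3  [load 250/500]
  100 → container 3  [load 350/500]
  75 → container 1  [load 500/500]
  75 → container 3  [load 425/500]
  75 → container 3  [load 500/500]
  50 → container 4 (new)  [load 50/500]
4 containers opened.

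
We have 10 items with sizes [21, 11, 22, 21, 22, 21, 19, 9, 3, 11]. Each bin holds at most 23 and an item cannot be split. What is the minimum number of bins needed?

Total = 22 + 22 + 21 + 21 + 21 + 19 + 11 + 11 + 9 + 3 = 160.
Lower bound: ⌈160/23⌉ = 7 bins.
A packing using 8 bins:
  bin 1: 22 = 22
  bin 2: 22 = 22
  bin 3: 21 = 21
  bin 4: 21 = 21
  bin 5: 21 = 21
  bin 6: 19 + 3 = 22
  bin 7: 11 + 11 = 22
  bin 8: 9 = 9
No arrangement into 7 bins stays within capacity, so 8 is optimal.

8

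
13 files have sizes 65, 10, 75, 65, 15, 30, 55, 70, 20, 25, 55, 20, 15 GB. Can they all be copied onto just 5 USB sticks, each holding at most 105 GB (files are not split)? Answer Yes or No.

Total = 520 GB; ⌈520/105⌉ = 5.
6 files each exceed half the capacity and cannot share a USB stick, forcing at least 6 USB sticks.
At least 6 USB sticks are required, but only 5 are allowed.

No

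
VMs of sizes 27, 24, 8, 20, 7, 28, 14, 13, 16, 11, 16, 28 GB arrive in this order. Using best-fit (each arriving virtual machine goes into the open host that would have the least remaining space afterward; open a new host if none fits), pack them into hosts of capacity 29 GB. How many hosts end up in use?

8

  27 → host 1 (new)  [load 27/29]
  24 → host 2 (new)  [load 24/29]
  8 → host 3 (new)  [load 8/29]
  20 → host 3  [load 28/29]
  7 → host 4 (new)  [load 7/29]
  28 → host 5 (new)  [load 28/29]
  14 → host 4  [load 21/29]
  13 → host 6 (new)  [load 13/29]
  16 → host 6  [load 29/29]
  11 → host 7 (new)  [load 11/29]
  16 → host 7  [load 27/29]
  28 → host 8 (new)  [load 28/29]
8 hosts opened.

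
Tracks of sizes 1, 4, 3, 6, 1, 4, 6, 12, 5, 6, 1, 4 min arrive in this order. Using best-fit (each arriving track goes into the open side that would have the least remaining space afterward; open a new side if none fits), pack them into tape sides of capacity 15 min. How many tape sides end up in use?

  1 → side 1 (new)  [load 1/15]
  4 → side 1  [load 5/15]
  3 → side 1  [load 8/15]
  6 → side 1  [load 14/15]
  1 → side 1  [load 15/15]
  4 → side 2 (new)  [load 4/15]
  6 → side 2  [load 10/15]
  12 → side 3 (new)  [load 12/15]
  5 → side 2  [load 15/15]
  6 → side 4 (new)  [load 6/15]
  1 → side 3  [load 13/15]
  4 → side 4  [load 10/15]
4 tape sides opened.

4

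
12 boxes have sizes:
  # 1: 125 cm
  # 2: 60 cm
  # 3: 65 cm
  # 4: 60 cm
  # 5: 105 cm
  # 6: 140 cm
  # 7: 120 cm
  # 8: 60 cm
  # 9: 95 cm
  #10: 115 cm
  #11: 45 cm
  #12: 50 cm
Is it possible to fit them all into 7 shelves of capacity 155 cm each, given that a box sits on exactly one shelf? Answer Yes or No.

Total = 1040 cm; ⌈1040/155⌉ = 7.
The bound of 7 does not rule out 7, but exhaustive search shows no assignment into 7 shelves of capacity 155 cm exists — the minimum is 8.

No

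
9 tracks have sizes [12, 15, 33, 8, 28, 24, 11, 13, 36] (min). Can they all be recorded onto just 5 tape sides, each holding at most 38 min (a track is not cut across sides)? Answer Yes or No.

Yes

A valid assignment using 5 tape sides:
  side 1: 36 = 36
  side 2: 33 = 33
  side 3: 28 + 8 = 36
  side 4: 24 + 13 = 37
  side 5: 15 + 12 + 11 = 38
Every load is within 38 min, so 5 tape sides suffice.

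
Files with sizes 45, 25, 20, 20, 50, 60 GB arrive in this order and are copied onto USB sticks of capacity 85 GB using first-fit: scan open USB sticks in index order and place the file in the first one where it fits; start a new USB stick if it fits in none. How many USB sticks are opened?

  45 → USB stick 1 (new)  [load 45/85]
  25 → USB stick 1  [load 70/85]
  20 → USB stick 2 (new)  [load 20/85]
  20 → USB stick 2  [load 40/85]
  50 → USB stick 3 (new)  [load 50/85]
  60 → USB stick 4 (new)  [load 60/85]
4 USB sticks opened.

4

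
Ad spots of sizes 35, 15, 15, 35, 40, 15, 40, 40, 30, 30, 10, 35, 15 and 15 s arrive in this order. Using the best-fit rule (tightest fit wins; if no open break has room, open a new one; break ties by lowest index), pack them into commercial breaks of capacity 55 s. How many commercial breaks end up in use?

  35 → break 1 (new)  [load 35/55]
  15 → break 1  [load 50/55]
  15 → break 2 (new)  [load 15/55]
  35 → break 2  [load 50/55]
  40 → break 3 (new)  [load 40/55]
  15 → break 3  [load 55/55]
  40 → break 4 (new)  [load 40/55]
  40 → break 5 (new)  [load 40/55]
  30 → break 6 (new)  [load 30/55]
  30 → break 7 (new)  [load 30/55]
  10 → break 4  [load 50/55]
  35 → break 8 (new)  [load 35/55]
  15 → break 5  [load 55/55]
  15 → break 8  [load 50/55]
8 commercial breaks opened.

8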